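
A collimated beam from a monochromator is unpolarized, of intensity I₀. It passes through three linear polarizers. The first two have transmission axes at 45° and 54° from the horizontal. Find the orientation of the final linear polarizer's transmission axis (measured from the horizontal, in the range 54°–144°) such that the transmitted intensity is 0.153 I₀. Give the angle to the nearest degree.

Unpolarized light through the first polarizer → I₁ = ½ I₀, now polarized at 45°.
I₂ = I₁ cos²(54° − 45°) = 0.5 I₀ · cos²(9°) = 0.4878 I₀.
Need I₃/I₀ = 0.153, so cos²(θ − 54°) = 0.153 / 0.4878 = 0.3137.
θ − 54° = arccos(√0.3137) = 55.9°, giving θ ≈ 54 + 55.9 = 109.9°.

θ ≈ 110°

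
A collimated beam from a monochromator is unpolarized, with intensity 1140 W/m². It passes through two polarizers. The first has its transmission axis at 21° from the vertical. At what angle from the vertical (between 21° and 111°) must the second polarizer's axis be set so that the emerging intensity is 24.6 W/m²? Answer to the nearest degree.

Unpolarized light through the first polarizer → I₁ = ½ I₀, now polarized at 21°.
Target fraction: 24.6 / 1140 W/m² = 0.02158 of I₀.
Need I₂/I₀ = 0.02158, so cos²(θ − 21°) = 0.02158 / 0.5 = 0.04316.
θ − 21° = arccos(√0.04316) = 78.0°, giving θ ≈ 21 + 78.0 = 99.0°.

θ ≈ 99°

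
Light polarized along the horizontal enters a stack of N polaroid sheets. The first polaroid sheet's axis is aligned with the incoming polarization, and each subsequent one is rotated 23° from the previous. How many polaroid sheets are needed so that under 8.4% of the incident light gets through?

First polarizer is aligned with the polarization: full transmission.
Each further stage multiplies by cos²(23°) = 0.8473.
After N polarizers: T = 0.8473^(N−1). Require T < 0.084 ⇒ N−1 > ln(0.084)/ln(0.8473) = 14.95, so N−1 ≥ 15 and N = 16.
Check: N=16 gives T = 0.08333 < 0.084; N=15 gives T = 0.09834.

N = 16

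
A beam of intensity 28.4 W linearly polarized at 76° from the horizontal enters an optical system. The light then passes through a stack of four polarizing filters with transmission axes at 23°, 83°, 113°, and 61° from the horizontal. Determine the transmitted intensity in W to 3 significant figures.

By Malus's law, I₁ = 28.4 W · cos²(53°) = 10.29 W.
I₂ = I₁ · cos²(60°) = 10.29 · 0.25 = 2.571 W.
I₃ = I₂ · cos²(30°) = 2.571 · 0.75 = 1.929 W.
I₄ = I₃ · cos²(52°) = 1.929 · 0.379 = 0.731 W.

I ≈ 0.731 W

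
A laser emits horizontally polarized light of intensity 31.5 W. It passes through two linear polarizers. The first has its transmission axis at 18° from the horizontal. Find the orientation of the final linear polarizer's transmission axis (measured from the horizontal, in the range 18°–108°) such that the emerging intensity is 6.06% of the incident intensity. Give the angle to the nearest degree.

θ ≈ 93°

By Malus's law, I₁ = I₀ cos²(18° − 0°) = I₀ cos²(18°) = 0.9045 I₀.
Need I₂/I₀ = 0.0606, so cos²(θ − 18°) = 0.0606 / 0.9045 = 0.067.
θ − 18° = arccos(√0.067) = 75.0°, giving θ ≈ 18 + 75.0 = 93.0°.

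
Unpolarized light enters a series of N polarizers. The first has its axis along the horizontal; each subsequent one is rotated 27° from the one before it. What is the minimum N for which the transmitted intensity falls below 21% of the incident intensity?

N = 5

First polarizer halves the unpolarized light: factor 1/2.
Each further stage multiplies by cos²(27°) = 0.7939.
After N polarizers: T = 0.5·0.7939^(N−1). Require T < 0.21 ⇒ N−1 > ln(0.21/0.5)/ln(0.7939) = 3.76, so N−1 ≥ 4 and N = 5.
Check: N=5 gives T = 0.1986 < 0.21; N=4 gives T = 0.2502.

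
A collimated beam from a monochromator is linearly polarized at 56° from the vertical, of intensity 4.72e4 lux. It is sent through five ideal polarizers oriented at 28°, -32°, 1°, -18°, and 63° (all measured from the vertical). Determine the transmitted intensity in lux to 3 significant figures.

I ≈ 142 lux

By Malus's law, I₁ = 4.72e4 lux · cos²(28°) = 3.68e+04 lux.
I₂ = I₁ · cos²(60°) = 3.68e+04 · 0.25 = 9199 lux.
I₃ = I₂ · cos²(33°) = 9199 · 0.7034 = 6470 lux.
I₄ = I₃ · cos²(19°) = 6470 · 0.894 = 5785 lux.
I₅ = I₄ · cos²(81°) = 5785 · 0.02447 = 141.6 lux.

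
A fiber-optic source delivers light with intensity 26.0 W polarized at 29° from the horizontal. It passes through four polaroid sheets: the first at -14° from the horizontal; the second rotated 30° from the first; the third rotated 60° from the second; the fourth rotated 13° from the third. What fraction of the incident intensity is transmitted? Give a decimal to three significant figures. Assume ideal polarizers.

I₁ = 26.0 W · cos²(43°) = 13.91 W.
I₂ = I₁ · cos²(30°) = 13.91 · 0.75 = 10.43 W.
I₃ = I₂ · cos²(60°) = 10.43 · 0.25 = 2.608 W.
I₄ = I₃ · cos²(13°) = 2.608 · 0.9494 = 2.476 W.
Transmitted fraction = 0.09521.

I/I₀ ≈ 0.0952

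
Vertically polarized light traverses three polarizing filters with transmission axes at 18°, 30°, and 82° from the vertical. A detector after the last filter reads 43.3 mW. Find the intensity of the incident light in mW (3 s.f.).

I₀ ≈ 132 mW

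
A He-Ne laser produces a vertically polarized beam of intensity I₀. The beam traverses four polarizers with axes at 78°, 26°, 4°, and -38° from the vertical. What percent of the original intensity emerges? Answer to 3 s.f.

≈ 0.778%

By Malus's law, I₁ = I₀ cos²(78° − 0°) = I₀ cos²(78°) = 0.04323 I₀.
I₂ = I₁ cos²(26° − 78°) = 0.04323 I₀ · cos²(52°) = 0.01638 I₀.
I₃ = I₂ cos²(4° − 26°) = 0.01638 I₀ · cos²(22°) = 0.01409 I₀.
I₄ = I₃ cos²(-38° − 4°) = 0.01409 I₀ · cos²(42°) = 0.007779 I₀.
That is 0.7779% of the incident intensity.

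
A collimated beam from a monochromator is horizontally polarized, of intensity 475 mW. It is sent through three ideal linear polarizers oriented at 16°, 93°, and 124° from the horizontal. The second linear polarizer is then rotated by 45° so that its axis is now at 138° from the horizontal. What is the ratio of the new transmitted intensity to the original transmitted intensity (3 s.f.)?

Before rotation:
By Malus's law, I₁ = I₀ cos²(16° − 0°) = I₀ cos²(16°) = 0.924 I₀.
I₂ = I₁ cos²(93° − 16°) = 0.924 I₀ · cos²(77°) = 0.04676 I₀.
I₃ = I₂ cos²(124° − 93°) = 0.04676 I₀ · cos²(31°) = 0.03436 I₀.
After rotation:
I₁ = I₀ cos²(16° − 0°) = I₀ cos²(16°) = 0.924 I₀.
Angle between axes 1 and 2: 58°. I₂ = 0.924 I₀ · cos²(58°) = 0.2595 I₀.
I₃ = I₂ cos²(124° − 138°) = 0.2595 I₀ · cos²(14°) = 0.2443 I₀.
Ratio = 0.2443 / 0.03436 = 7.111.

I_new/I_old ≈ 7.11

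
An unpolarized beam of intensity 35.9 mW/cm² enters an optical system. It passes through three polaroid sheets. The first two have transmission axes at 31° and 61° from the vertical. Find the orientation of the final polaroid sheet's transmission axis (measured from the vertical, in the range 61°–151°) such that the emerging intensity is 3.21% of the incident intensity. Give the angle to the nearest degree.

Unpolarized light through the first polarizer → I₁ = ½ I₀, now polarized at 31°.
I₂ = I₁ cos²(61° − 31°) = 0.5 I₀ · cos²(30°) = 0.375 I₀.
Need I₃/I₀ = 0.0321, so cos²(θ − 61°) = 0.0321 / 0.375 = 0.0856.
θ − 61° = arccos(√0.0856) = 73.0°, giving θ ≈ 61 + 73.0 = 134.0°.

θ ≈ 134°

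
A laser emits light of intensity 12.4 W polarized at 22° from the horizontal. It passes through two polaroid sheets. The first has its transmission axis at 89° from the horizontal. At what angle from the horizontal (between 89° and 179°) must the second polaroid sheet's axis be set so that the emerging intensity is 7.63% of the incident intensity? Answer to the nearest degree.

θ ≈ 134°

By Malus's law, I₁ = I₀ cos²(89° − 22°) = I₀ cos²(67°) = 0.1527 I₀.
Need I₂/I₀ = 0.0763, so cos²(θ − 89°) = 0.0763 / 0.1527 = 0.4998.
θ − 89° = arccos(√0.4998) = 45.0°, giving θ ≈ 89 + 45.0 = 134.0°.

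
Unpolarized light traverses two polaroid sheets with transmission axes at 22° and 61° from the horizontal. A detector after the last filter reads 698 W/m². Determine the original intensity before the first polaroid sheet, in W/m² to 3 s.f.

I₀ ≈ 2310 W/m²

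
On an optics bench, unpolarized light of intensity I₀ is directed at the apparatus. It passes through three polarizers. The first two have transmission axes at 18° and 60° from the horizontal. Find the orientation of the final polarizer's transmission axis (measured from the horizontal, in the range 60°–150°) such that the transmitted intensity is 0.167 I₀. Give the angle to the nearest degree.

Unpolarized light through the first polarizer → I₁ = ½ I₀, now polarized at 18°.
I₂ = I₁ cos²(60° − 18°) = 0.5 I₀ · cos²(42°) = 0.2761 I₀.
Need I₃/I₀ = 0.167, so cos²(θ − 60°) = 0.167 / 0.2761 = 0.6048.
θ − 60° = arccos(√0.6048) = 39.0°, giving θ ≈ 60 + 39.0 = 99.0°.

θ ≈ 99°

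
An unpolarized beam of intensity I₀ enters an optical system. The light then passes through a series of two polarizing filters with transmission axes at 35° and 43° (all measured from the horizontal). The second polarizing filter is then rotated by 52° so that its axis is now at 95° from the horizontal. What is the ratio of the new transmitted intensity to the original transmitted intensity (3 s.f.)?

I_new/I_old ≈ 0.255

Before rotation:
Unpolarized light through the first polarizer → I₁ = ½ I₀, now polarized at 35°.
I₂ = I₁ cos²(43° − 35°) = 0.5 I₀ · cos²(8°) = 0.4903 I₀.
After rotation:
Unpolarized light through the first polarizer → I₁ = ½ I₀, now polarized at 35°.
I₂ = I₁ cos²(95° − 35°) = 0.5 I₀ · cos²(60°) = 0.125 I₀.
Ratio = 0.125 / 0.4903 = 0.2549.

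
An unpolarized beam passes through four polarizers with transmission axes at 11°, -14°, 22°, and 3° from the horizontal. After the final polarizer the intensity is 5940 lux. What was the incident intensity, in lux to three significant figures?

I₀ ≈ 2.47e4 lux

Unpolarized light through the first polarizer → I₁ = ½ I₀, now polarized at 11°.
I₂ = I₁ cos²(-14° − 11°) = 0.5 I₀ · cos²(25°) = 0.4107 I₀.
I₃ = I₂ cos²(22° + 14°) = 0.4107 I₀ · cos²(36°) = 0.2688 I₀.
I₄ = I₃ cos²(3° − 22°) = 0.2688 I₀ · cos²(19°) = 0.2403 I₀.
So 5940 lux = 0.2403 I₀, giving I₀ = 5940/0.2403 = 2.472e+04 lux.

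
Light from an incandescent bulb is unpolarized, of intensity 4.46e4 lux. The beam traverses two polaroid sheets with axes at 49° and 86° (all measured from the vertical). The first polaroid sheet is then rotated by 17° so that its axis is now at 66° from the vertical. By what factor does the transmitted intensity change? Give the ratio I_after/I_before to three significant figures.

I_new/I_old ≈ 1.38

Before rotation:
Unpolarized light through the first polarizer → I₁ = ½ I₀, now polarized at 49°.
I₂ = I₁ cos²(86° − 49°) = 0.5 I₀ · cos²(37°) = 0.3189 I₀.
After rotation:
Unpolarized light through the first polarizer → I₁ = ½ I₀, now polarized at 66°.
I₂ = I₁ cos²(86° − 66°) = 0.5 I₀ · cos²(20°) = 0.4415 I₀.
Ratio = 0.4415 / 0.3189 = 1.384.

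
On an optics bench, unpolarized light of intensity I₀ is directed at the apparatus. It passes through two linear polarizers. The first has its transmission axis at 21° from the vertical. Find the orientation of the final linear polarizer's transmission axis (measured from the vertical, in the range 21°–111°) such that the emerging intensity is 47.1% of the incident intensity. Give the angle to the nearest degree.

Unpolarized light through the first polarizer → I₁ = ½ I₀, now polarized at 21°.
Need I₂/I₀ = 0.471, so cos²(θ − 21°) = 0.471 / 0.5 = 0.942.
θ − 21° = arccos(√0.942) = 13.9°, giving θ ≈ 21 + 13.9 = 34.9°.

θ ≈ 35°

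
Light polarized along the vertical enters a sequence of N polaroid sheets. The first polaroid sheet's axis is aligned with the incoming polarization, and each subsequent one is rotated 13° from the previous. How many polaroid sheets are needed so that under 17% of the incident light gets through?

N = 36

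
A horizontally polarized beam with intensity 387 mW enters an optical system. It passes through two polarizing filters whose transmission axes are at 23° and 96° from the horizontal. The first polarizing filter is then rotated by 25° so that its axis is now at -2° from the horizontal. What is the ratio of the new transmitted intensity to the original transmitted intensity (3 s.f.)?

I_new/I_old ≈ 0.267

Before rotation:
By Malus's law, I₁ = I₀ cos²(23° − 0°) = I₀ cos²(23°) = 0.8473 I₀.
I₂ = I₁ cos²(96° − 23°) = 0.8473 I₀ · cos²(73°) = 0.07243 I₀.
After rotation:
I₁ = I₀ cos²(-2° − 0°) = I₀ cos²(2°) = 0.9988 I₀.
Angle between axes 1 and 2: 82°. I₂ = 0.9988 I₀ · cos²(82°) = 0.01935 I₀.
Ratio = 0.01935 / 0.07243 = 0.2671.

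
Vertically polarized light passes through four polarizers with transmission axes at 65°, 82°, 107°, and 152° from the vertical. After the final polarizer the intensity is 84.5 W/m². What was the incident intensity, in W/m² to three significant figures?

By Malus's law, I₁ = I₀ cos²(65° − 0°) = I₀ cos²(65°) = 0.1786 I₀.
I₂ = I₁ cos²(82° − 65°) = 0.1786 I₀ · cos²(17°) = 0.1633 I₀.
I₃ = I₂ cos²(107° − 82°) = 0.1633 I₀ · cos²(25°) = 0.1342 I₀.
I₄ = I₃ cos²(152° − 107°) = 0.1342 I₀ · cos²(45°) = 0.06708 I₀.
So 84.5 W/m² = 0.06708 I₀, giving I₀ = 84.5/0.06708 = 1260 W/m².

I₀ ≈ 1260 W/m²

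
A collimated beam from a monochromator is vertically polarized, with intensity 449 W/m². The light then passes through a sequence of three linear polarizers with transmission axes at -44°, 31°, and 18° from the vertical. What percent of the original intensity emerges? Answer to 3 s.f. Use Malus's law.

≈ 3.29%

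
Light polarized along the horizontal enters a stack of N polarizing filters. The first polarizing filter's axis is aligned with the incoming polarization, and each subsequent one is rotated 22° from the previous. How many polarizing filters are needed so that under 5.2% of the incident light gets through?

N = 21

First polarizer is aligned with the polarization: full transmission.
Each further stage multiplies by cos²(22°) = 0.8597.
After N polarizers: T = 0.8597^(N−1). Require T < 0.052 ⇒ N−1 > ln(0.052)/ln(0.8597) = 19.55, so N−1 ≥ 20 and N = 21.
Check: N=21 gives T = 0.0486 < 0.052; N=20 gives T = 0.05653.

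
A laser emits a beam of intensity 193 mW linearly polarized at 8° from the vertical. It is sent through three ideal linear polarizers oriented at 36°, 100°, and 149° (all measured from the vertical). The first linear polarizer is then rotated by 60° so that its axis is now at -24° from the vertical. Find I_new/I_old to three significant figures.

I_new/I_old ≈ 1.50

Before rotation:
By Malus's law, I₁ = I₀ cos²(36° − 8°) = I₀ cos²(28°) = 0.7796 I₀.
I₂ = I₁ cos²(100° − 36°) = 0.7796 I₀ · cos²(64°) = 0.1498 I₀.
I₃ = I₂ cos²(149° − 100°) = 0.1498 I₀ · cos²(49°) = 0.06448 I₀.
After rotation:
I₁ = I₀ cos²(-24° − 8°) = I₀ cos²(32°) = 0.7192 I₀.
Angle between axes 1 and 2: 56°. I₂ = 0.7192 I₀ · cos²(56°) = 0.2249 I₀.
I₃ = I₂ cos²(149° − 100°) = 0.2249 I₀ · cos²(49°) = 0.09679 I₀.
Ratio = 0.09679 / 0.06448 = 1.501.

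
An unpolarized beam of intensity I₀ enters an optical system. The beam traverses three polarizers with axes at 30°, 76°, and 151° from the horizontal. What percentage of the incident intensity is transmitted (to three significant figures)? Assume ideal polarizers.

Unpolarized light through the first polarizer → I₁ = ½ I₀, now polarized at 30°.
I₂ = I₁ cos²(76° − 30°) = 0.5 I₀ · cos²(46°) = 0.2413 I₀.
I₃ = I₂ cos²(151° − 76°) = 0.2413 I₀ · cos²(75°) = 0.01616 I₀.
That is 1.616% of the incident intensity.

≈ 1.62%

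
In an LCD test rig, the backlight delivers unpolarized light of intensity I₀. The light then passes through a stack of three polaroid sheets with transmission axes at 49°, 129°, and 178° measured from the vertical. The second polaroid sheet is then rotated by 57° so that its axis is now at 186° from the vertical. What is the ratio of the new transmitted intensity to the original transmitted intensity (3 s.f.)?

Before rotation:
Unpolarized light through the first polarizer → I₁ = ½ I₀, now polarized at 49°.
I₂ = I₁ cos²(129° − 49°) = 0.5 I₀ · cos²(80°) = 0.01508 I₀.
I₃ = I₂ cos²(178° − 129°) = 0.01508 I₀ · cos²(49°) = 0.006489 I₀.
After rotation:
Unpolarized light through the first polarizer → I₁ = ½ I₀, now polarized at 49°.
Angle between axes 1 and 2: 43°. I₂ = 0.5 I₀ · cos²(43°) = 0.2674 I₀.
I₃ = I₂ cos²(178° − 186°) = 0.2674 I₀ · cos²(8°) = 0.2623 I₀.
Ratio = 0.2623 / 0.006489 = 40.41.

I_new/I_old ≈ 40.4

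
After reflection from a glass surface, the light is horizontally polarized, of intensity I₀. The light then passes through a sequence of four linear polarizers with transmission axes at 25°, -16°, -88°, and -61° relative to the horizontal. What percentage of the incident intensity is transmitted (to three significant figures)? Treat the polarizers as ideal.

I₁ = I₀ cos²(25° − 0°) = I₀ cos²(25°) = 0.8214 I₀.
I₂ = I₁ cos²(-16° − 25°) = 0.8214 I₀ · cos²(41°) = 0.4679 I₀.
I₃ = I₂ cos²(-88° + 16°) = 0.4679 I₀ · cos²(72°) = 0.04468 I₀.
I₄ = I₃ cos²(-61° + 88°) = 0.04468 I₀ · cos²(27°) = 0.03547 I₀.
That is 3.547% of the incident intensity.

≈ 3.55%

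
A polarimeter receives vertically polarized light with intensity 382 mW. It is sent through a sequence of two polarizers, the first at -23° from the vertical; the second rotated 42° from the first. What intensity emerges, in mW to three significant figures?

By Malus's law, I₁ = 382 mW · cos²(23°) = 323.7 mW.
I₂ = I₁ · cos²(42°) = 323.7 · 0.5523 = 178.8 mW.

I ≈ 179 mW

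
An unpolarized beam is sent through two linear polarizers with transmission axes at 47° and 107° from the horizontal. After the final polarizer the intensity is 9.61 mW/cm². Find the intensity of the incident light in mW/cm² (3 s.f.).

Unpolarized light through the first polarizer → I₁ = ½ I₀, now polarized at 47°.
I₂ = I₁ cos²(107° − 47°) = 0.5 I₀ · cos²(60°) = 0.125 I₀.
So 9.61 mW/cm² = 0.125 I₀, giving I₀ = 9.61/0.125 = 76.88 mW/cm².

I₀ ≈ 76.9 mW/cm²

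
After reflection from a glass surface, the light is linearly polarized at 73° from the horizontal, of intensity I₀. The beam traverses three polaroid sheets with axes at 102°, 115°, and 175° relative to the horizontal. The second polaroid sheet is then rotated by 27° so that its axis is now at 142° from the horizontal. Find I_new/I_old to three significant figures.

Before rotation:
I₁ = I₀ cos²(102° − 73°) = I₀ cos²(29°) = 0.765 I₀.
I₂ = I₁ cos²(115° − 102°) = 0.765 I₀ · cos²(13°) = 0.7263 I₀.
I₃ = I₂ cos²(175° − 115°) = 0.7263 I₀ · cos²(60°) = 0.1816 I₀.
After rotation:
I₁ = I₀ cos²(102° − 73°) = I₀ cos²(29°) = 0.765 I₀.
I₂ = I₁ cos²(142° − 102°) = 0.765 I₀ · cos²(40°) = 0.4489 I₀.
I₃ = I₂ cos²(175° − 142°) = 0.4489 I₀ · cos²(33°) = 0.3157 I₀.
Ratio = 0.3157 / 0.1816 = 1.739.

I_new/I_old ≈ 1.74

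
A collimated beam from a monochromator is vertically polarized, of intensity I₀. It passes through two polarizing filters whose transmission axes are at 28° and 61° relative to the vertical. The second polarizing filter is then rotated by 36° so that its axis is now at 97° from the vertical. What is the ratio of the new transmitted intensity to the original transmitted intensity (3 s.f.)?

I_new/I_old ≈ 0.183

Before rotation:
By Malus's law, I₁ = I₀ cos²(28° − 0°) = I₀ cos²(28°) = 0.7796 I₀.
I₂ = I₁ cos²(61° − 28°) = 0.7796 I₀ · cos²(33°) = 0.5483 I₀.
After rotation:
I₁ = I₀ cos²(28° − 0°) = I₀ cos²(28°) = 0.7796 I₀.
I₂ = I₁ cos²(97° − 28°) = 0.7796 I₀ · cos²(69°) = 0.1001 I₀.
Ratio = 0.1001 / 0.5483 = 0.1826.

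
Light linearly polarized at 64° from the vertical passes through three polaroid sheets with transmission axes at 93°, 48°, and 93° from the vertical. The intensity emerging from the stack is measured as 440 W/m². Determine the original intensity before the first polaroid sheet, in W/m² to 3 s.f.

By Malus's law, I₁ = I₀ cos²(93° − 64°) = I₀ cos²(29°) = 0.765 I₀.
I₂ = I₁ cos²(48° − 93°) = 0.765 I₀ · cos²(45°) = 0.3825 I₀.
I₃ = I₂ cos²(93° − 48°) = 0.3825 I₀ · cos²(45°) = 0.1912 I₀.
So 440 W/m² = 0.1912 I₀, giving I₀ = 440/0.1912 = 2301 W/m².

I₀ ≈ 2300 W/m²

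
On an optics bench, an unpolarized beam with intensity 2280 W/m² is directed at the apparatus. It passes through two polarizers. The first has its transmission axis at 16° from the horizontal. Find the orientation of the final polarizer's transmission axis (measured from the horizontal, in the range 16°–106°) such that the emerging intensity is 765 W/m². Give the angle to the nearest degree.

θ ≈ 51°

Unpolarized light through the first polarizer → I₁ = ½ I₀, now polarized at 16°.
Target fraction: 765 / 2280 W/m² = 0.3355 of I₀.
Need I₂/I₀ = 0.3355, so cos²(θ − 16°) = 0.3355 / 0.5 = 0.6711.
θ − 16° = arccos(√0.6711) = 35.0°, giving θ ≈ 16 + 35.0 = 51.0°.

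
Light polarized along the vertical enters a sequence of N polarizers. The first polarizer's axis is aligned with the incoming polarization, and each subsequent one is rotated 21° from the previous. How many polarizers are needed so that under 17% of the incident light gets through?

N = 14

First polarizer is aligned with the polarization: full transmission.
Each further stage multiplies by cos²(21°) = 0.8716.
After N polarizers: T = 0.8716^(N−1). Require T < 0.17 ⇒ N−1 > ln(0.17)/ln(0.8716) = 12.89, so N−1 ≥ 13 and N = 14.
Check: N=14 gives T = 0.1675 < 0.17; N=13 gives T = 0.1922.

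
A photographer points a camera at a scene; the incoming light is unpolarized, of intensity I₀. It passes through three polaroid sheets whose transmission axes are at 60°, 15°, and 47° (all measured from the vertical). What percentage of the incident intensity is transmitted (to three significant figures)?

≈ 18.0%

Unpolarized light through the first polarizer → I₁ = ½ I₀, now polarized at 60°.
I₂ = I₁ cos²(15° − 60°) = 0.5 I₀ · cos²(45°) = 0.25 I₀.
I₃ = I₂ cos²(47° − 15°) = 0.25 I₀ · cos²(32°) = 0.1798 I₀.
That is 17.98% of the incident intensity.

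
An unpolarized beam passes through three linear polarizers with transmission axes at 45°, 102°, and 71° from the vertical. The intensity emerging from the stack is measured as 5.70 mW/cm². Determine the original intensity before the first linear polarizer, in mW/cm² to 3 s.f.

Unpolarized light through the first polarizer → I₁ = ½ I₀, now polarized at 45°.
I₂ = I₁ cos²(102° − 45°) = 0.5 I₀ · cos²(57°) = 0.1483 I₀.
I₃ = I₂ cos²(71° − 102°) = 0.1483 I₀ · cos²(31°) = 0.109 I₀.
So 5.70 mW/cm² = 0.109 I₀, giving I₀ = 5.70/0.109 = 52.31 mW/cm².

I₀ ≈ 52.3 mW/cm²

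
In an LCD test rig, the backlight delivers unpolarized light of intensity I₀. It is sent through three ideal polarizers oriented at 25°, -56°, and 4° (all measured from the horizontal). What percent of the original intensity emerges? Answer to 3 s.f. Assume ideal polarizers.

≈ 0.306%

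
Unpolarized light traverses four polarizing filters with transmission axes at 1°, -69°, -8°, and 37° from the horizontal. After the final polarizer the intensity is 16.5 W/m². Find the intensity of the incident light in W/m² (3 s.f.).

I₀ ≈ 2400 W/m²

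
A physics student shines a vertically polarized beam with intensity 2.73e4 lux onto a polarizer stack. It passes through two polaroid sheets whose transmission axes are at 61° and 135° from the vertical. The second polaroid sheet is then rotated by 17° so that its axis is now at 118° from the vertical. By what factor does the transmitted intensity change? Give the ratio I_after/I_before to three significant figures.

I_new/I_old ≈ 3.90

Before rotation:
By Malus's law, I₁ = I₀ cos²(61° − 0°) = I₀ cos²(61°) = 0.235 I₀.
I₂ = I₁ cos²(135° − 61°) = 0.235 I₀ · cos²(74°) = 0.01786 I₀.
After rotation:
I₁ = I₀ cos²(61° − 0°) = I₀ cos²(61°) = 0.235 I₀.
I₂ = I₁ cos²(118° − 61°) = 0.235 I₀ · cos²(57°) = 0.06972 I₀.
Ratio = 0.06972 / 0.01786 = 3.904.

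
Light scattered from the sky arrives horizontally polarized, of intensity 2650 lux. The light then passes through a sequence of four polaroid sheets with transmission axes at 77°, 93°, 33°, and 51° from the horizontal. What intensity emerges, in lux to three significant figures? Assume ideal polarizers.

I ≈ 28.0 lux

I₁ = 2650 lux · cos²(77°) = 134.1 lux.
I₂ = I₁ · cos²(16°) = 134.1 · 0.924 = 123.9 lux.
I₃ = I₂ · cos²(60°) = 123.9 · 0.25 = 30.98 lux.
I₄ = I₃ · cos²(18°) = 30.98 · 0.9045 = 28.02 lux.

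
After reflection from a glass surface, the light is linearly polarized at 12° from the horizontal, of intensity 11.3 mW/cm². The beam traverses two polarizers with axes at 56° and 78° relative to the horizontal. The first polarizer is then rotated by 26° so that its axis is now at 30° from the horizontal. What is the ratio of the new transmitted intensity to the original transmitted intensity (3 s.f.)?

Before rotation:
I₁ = I₀ cos²(56° − 12°) = I₀ cos²(44°) = 0.5174 I₀.
I₂ = I₁ cos²(78° − 56°) = 0.5174 I₀ · cos²(22°) = 0.4448 I₀.
After rotation:
I₁ = I₀ cos²(30° − 12°) = I₀ cos²(18°) = 0.9045 I₀.
I₂ = I₁ cos²(78° − 30°) = 0.9045 I₀ · cos²(48°) = 0.405 I₀.
Ratio = 0.405 / 0.4448 = 0.9104.

I_new/I_old ≈ 0.910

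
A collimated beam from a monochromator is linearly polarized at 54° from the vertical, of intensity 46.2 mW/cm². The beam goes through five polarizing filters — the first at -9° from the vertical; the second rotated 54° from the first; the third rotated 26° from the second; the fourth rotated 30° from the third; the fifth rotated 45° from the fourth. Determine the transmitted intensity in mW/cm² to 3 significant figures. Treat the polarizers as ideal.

I ≈ 0.997 mW/cm²

I₁ = 46.2 mW/cm² · cos²(63°) = 9.522 mW/cm².
I₂ = I₁ · cos²(54°) = 9.522 · 0.3455 = 3.29 mW/cm².
I₃ = I₂ · cos²(26°) = 3.29 · 0.8078 = 2.658 mW/cm².
I₄ = I₃ · cos²(30°) = 2.658 · 0.75 = 1.993 mW/cm².
I₅ = I₄ · cos²(45°) = 1.993 · 0.5 = 0.9966 mW/cm².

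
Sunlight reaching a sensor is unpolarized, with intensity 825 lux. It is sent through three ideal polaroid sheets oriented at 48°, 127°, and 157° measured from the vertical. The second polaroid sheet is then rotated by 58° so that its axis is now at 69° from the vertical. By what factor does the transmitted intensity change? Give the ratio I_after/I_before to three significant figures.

Before rotation:
Unpolarized light through the first polarizer → I₁ = ½ I₀, now polarized at 48°.
I₂ = I₁ cos²(127° − 48°) = 0.5 I₀ · cos²(79°) = 0.0182 I₀.
I₃ = I₂ cos²(157° − 127°) = 0.0182 I₀ · cos²(30°) = 0.01365 I₀.
After rotation:
Unpolarized light through the first polarizer → I₁ = ½ I₀, now polarized at 48°.
I₂ = I₁ cos²(69° − 48°) = 0.5 I₀ · cos²(21°) = 0.4358 I₀.
I₃ = I₂ cos²(157° − 69°) = 0.4358 I₀ · cos²(88°) = 0.0005308 I₀.
Ratio = 0.0005308 / 0.01365 = 0.03888.

I_new/I_old ≈ 0.0389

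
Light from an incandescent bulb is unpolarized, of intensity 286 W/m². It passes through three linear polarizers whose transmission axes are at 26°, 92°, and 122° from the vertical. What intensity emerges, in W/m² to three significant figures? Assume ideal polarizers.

I ≈ 17.7 W/m²

Unpolarized light through the first polarizer → I₁ = 286 W/m²/2 = 143 W/m², polarized at 26°.
I₂ = I₁ · cos²(66°) = 143 · 0.1654 = 23.66 W/m².
I₃ = I₂ · cos²(30°) = 23.66 · 0.75 = 17.74 W/m².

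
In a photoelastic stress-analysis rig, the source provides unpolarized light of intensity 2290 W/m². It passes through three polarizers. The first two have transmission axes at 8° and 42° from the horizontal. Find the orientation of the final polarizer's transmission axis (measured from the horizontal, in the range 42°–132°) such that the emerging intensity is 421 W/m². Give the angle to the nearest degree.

θ ≈ 85°

Unpolarized light through the first polarizer → I₁ = ½ I₀, now polarized at 8°.
I₂ = I₁ cos²(42° − 8°) = 0.5 I₀ · cos²(34°) = 0.3437 I₀.
Target fraction: 421 / 2290 W/m² = 0.1838 of I₀.
Need I₃/I₀ = 0.1838, so cos²(θ − 42°) = 0.1838 / 0.3437 = 0.535.
θ − 42° = arccos(√0.535) = 43.0°, giving θ ≈ 42 + 43.0 = 85.0°.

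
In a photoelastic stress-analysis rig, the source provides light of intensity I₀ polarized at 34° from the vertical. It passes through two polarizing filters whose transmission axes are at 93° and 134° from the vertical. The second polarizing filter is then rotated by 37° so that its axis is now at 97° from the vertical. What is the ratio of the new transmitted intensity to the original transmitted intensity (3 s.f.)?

I_new/I_old ≈ 1.75

Before rotation:
I₁ = I₀ cos²(93° − 34°) = I₀ cos²(59°) = 0.2653 I₀.
I₂ = I₁ cos²(134° − 93°) = 0.2653 I₀ · cos²(41°) = 0.1511 I₀.
After rotation:
I₁ = I₀ cos²(93° − 34°) = I₀ cos²(59°) = 0.2653 I₀.
I₂ = I₁ cos²(97° − 93°) = 0.2653 I₀ · cos²(4°) = 0.264 I₀.
Ratio = 0.264 / 0.1511 = 1.747.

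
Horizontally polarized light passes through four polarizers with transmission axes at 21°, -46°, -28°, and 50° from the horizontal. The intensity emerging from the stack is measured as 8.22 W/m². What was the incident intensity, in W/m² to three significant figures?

I₀ ≈ 1580 W/m²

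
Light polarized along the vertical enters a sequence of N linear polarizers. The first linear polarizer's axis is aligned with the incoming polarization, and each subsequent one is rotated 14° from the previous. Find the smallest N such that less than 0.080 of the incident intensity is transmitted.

First polarizer is aligned with the polarization: full transmission.
Each further stage multiplies by cos²(14°) = 0.9415.
After N polarizers: T = 0.9415^(N−1). Require T < 0.080 ⇒ N−1 > ln(0.080)/ln(0.9415) = 41.88, so N−1 ≥ 42 and N = 43.
Check: N=43 gives T = 0.07942 < 0.080; N=42 gives T = 0.08436.

N = 43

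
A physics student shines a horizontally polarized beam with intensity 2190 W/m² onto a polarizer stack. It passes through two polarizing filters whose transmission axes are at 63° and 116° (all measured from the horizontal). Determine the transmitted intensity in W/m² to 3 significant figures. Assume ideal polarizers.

I ≈ 163 W/m²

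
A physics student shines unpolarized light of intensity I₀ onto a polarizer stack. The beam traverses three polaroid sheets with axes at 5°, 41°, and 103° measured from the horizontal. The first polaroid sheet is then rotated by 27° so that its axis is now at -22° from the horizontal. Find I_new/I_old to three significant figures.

Before rotation:
Unpolarized light through the first polarizer → I₁ = ½ I₀, now polarized at 5°.
I₂ = I₁ cos²(41° − 5°) = 0.5 I₀ · cos²(36°) = 0.3273 I₀.
I₃ = I₂ cos²(103° − 41°) = 0.3273 I₀ · cos²(62°) = 0.07213 I₀.
After rotation:
Unpolarized light through the first polarizer → I₁ = ½ I₀, now polarized at -22°.
I₂ = I₁ cos²(41° + 22°) = 0.5 I₀ · cos²(63°) = 0.1031 I₀.
I₃ = I₂ cos²(103° − 41°) = 0.1031 I₀ · cos²(62°) = 0.02271 I₀.
Ratio = 0.02271 / 0.07213 = 0.3149.

I_new/I_old ≈ 0.315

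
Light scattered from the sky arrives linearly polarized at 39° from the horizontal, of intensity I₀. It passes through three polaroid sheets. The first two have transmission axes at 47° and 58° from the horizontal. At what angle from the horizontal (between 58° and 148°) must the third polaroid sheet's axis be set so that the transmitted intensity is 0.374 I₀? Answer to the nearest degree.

I₁ = I₀ cos²(47° − 39°) = I₀ cos²(8°) = 0.9806 I₀.
I₂ = I₁ cos²(58° − 47°) = 0.9806 I₀ · cos²(11°) = 0.9449 I₀.
Need I₃/I₀ = 0.374, so cos²(θ − 58°) = 0.374 / 0.9449 = 0.3958.
θ − 58° = arccos(√0.3958) = 51.0°, giving θ ≈ 58 + 51.0 = 109.0°.

θ ≈ 109°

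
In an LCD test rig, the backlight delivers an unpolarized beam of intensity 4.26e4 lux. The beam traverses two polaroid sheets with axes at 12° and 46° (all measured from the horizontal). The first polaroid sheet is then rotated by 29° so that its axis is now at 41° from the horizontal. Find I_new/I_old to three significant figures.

I_new/I_old ≈ 1.44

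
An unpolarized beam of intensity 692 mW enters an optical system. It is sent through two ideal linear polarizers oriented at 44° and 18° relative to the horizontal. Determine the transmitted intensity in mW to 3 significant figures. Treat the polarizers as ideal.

I ≈ 280 mW

Unpolarized light through the first polarizer → I₁ = 692 mW/2 = 346 mW, polarized at 44°.
I₂ = I₁ · cos²(26°) = 346 · 0.8078 = 279.5 mW.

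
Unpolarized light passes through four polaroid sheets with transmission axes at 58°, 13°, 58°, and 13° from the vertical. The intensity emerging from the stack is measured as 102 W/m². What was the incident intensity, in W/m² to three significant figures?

I₀ ≈ 1630 W/m²

Unpolarized light through the first polarizer → I₁ = ½ I₀, now polarized at 58°.
I₂ = I₁ cos²(13° − 58°) = 0.5 I₀ · cos²(45°) = 0.25 I₀.
I₃ = I₂ cos²(58° − 13°) = 0.25 I₀ · cos²(45°) = 0.125 I₀.
I₄ = I₃ cos²(13° − 58°) = 0.125 I₀ · cos²(45°) = 0.0625 I₀.
So 102 W/m² = 0.0625 I₀, giving I₀ = 102/0.0625 = 1632 W/m².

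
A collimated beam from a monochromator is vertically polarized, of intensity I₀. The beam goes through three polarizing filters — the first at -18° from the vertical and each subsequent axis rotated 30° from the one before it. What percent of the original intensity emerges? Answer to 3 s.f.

≈ 50.9%

I₁ = I₀ cos²(-18° − 0°) = I₀ cos²(18°) = 0.9045 I₀.
I₂ = I₁ cos²(30°) = 0.9045 · 0.75 I₀ = 0.6784 I₀.
I₃ = I₂ cos²(30°) = 0.6784 · 0.75 I₀ = 0.5088 I₀.
That is 50.88% of the incident intensity.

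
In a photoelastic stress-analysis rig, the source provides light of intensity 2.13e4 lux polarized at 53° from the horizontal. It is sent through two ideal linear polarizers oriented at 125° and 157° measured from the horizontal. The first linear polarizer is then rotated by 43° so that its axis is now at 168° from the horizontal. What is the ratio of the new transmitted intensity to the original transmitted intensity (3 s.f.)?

I_new/I_old ≈ 2.51

Before rotation:
By Malus's law, I₁ = I₀ cos²(125° − 53°) = I₀ cos²(72°) = 0.09549 I₀.
I₂ = I₁ cos²(157° − 125°) = 0.09549 I₀ · cos²(32°) = 0.06868 I₀.
After rotation:
I₁ = I₀ cos²(168° − 53°) = I₀ cos²(65°) = 0.1786 I₀.
I₂ = I₁ cos²(157° − 168°) = 0.1786 I₀ · cos²(11°) = 0.1721 I₀.
Ratio = 0.1721 / 0.06868 = 2.506.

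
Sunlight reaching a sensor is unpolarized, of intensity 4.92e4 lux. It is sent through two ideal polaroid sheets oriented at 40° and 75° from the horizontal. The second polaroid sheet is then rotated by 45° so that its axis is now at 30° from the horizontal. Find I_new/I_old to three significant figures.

I_new/I_old ≈ 1.45

Before rotation:
Unpolarized light through the first polarizer → I₁ = ½ I₀, now polarized at 40°.
I₂ = I₁ cos²(75° − 40°) = 0.5 I₀ · cos²(35°) = 0.3355 I₀.
After rotation:
Unpolarized light through the first polarizer → I₁ = ½ I₀, now polarized at 40°.
I₂ = I₁ cos²(30° − 40°) = 0.5 I₀ · cos²(10°) = 0.4849 I₀.
Ratio = 0.4849 / 0.3355 = 1.445.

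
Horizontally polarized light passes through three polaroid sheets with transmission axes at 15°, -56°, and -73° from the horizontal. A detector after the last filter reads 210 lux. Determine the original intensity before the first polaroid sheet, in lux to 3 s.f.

I₀ ≈ 2320 lux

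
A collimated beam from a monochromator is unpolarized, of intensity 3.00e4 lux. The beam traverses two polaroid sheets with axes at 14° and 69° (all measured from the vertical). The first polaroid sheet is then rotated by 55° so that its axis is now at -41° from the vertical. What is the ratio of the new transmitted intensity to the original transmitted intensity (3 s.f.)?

Before rotation:
Unpolarized light through the first polarizer → I₁ = ½ I₀, now polarized at 14°.
I₂ = I₁ cos²(69° − 14°) = 0.5 I₀ · cos²(55°) = 0.1645 I₀.
After rotation:
Unpolarized light through the first polarizer → I₁ = ½ I₀, now polarized at -41°.
Angle between axes 1 and 2: 70°. I₂ = 0.5 I₀ · cos²(70°) = 0.05849 I₀.
Ratio = 0.05849 / 0.1645 = 0.3556.

I_new/I_old ≈ 0.356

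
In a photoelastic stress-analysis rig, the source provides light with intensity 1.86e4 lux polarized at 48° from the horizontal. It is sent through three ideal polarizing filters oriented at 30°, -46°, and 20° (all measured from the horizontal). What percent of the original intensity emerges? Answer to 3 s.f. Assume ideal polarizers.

I₁ = 1.86e4 lux · cos²(18°) = 1.682e+04 lux.
I₂ = I₁ · cos²(76°) = 1.682e+04 · 0.05853 = 984.6 lux.
I₃ = I₂ · cos²(66°) = 984.6 · 0.1654 = 162.9 lux.
That is 0.8758% of the incident intensity.

≈ 0.876%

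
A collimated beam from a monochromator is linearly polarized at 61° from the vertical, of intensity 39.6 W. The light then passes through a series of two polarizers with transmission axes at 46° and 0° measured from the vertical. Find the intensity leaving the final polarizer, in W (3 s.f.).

I ≈ 17.8 W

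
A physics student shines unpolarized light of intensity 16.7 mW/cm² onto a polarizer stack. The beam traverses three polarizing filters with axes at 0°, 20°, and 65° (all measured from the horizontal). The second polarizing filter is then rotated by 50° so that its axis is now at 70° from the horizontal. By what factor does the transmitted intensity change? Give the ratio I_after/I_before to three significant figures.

I_new/I_old ≈ 0.263

Before rotation:
Unpolarized light through the first polarizer → I₁ = ½ I₀, now polarized at 0°.
I₂ = I₁ cos²(20° − 0°) = 0.5 I₀ · cos²(20°) = 0.4415 I₀.
I₃ = I₂ cos²(65° − 20°) = 0.4415 I₀ · cos²(45°) = 0.2208 I₀.
After rotation:
Unpolarized light through the first polarizer → I₁ = ½ I₀, now polarized at 0°.
I₂ = I₁ cos²(70° − 0°) = 0.5 I₀ · cos²(70°) = 0.05849 I₀.
I₃ = I₂ cos²(65° − 70°) = 0.05849 I₀ · cos²(5°) = 0.05804 I₀.
Ratio = 0.05804 / 0.2208 = 0.2629.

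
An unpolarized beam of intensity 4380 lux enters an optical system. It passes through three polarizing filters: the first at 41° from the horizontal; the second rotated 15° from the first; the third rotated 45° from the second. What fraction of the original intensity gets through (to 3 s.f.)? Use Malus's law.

Unpolarized light through the first polarizer → I₁ = 4380 lux/2 = 2190 lux, polarized at 41°.
I₂ = I₁ · cos²(15°) = 2190 · 0.933 = 2043 lux.
I₃ = I₂ · cos²(45°) = 2043 · 0.5 = 1022 lux.
Transmitted fraction = 0.2333.

I/I₀ ≈ 0.233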